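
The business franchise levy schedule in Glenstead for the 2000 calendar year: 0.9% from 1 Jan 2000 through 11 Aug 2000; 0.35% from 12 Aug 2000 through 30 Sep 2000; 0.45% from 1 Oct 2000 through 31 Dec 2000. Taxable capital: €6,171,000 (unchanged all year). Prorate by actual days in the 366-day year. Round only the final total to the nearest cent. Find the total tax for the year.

1 Jan – 11 Aug 2000: 224 days at 0.9% → €6,171,000 × 0.9% × 224/366 = €33,991.0820
12 Aug – 30 Sep 2000: 50 days at 0.35% → €6,171,000 × 0.35% × 50/366 = €2,950.6148
1 Oct – 31 Dec 2000: 92 days at 0.45% → €6,171,000 × 0.45% × 92/366 = €6,980.3115
Total = €43,922.0082

€43,922.01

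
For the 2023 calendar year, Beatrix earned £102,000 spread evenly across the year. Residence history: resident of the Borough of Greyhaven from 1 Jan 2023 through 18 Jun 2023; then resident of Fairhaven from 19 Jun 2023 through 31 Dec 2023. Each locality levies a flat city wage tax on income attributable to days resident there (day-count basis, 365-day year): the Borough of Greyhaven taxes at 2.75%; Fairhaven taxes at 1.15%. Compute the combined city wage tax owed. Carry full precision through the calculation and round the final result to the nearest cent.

£1,928.64

The Borough of Greyhaven, 1 Jan – 18 Jun 2023: 169 days → £102,000 × 2.75% × 169/365 = £1,298.7534
Fairhaven, 19 Jun – 31 Dec 2023: 196 days → £102,000 × 1.15% × 196/365 = £629.8849
Total = £1,928.6384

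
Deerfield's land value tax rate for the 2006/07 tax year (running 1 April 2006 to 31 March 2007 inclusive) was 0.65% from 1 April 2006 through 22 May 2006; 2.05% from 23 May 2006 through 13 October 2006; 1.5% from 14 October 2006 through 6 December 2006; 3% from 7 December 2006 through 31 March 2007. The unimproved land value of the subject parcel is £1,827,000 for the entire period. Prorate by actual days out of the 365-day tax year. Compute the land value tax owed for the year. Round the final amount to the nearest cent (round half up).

1 April – 22 May 2006: 52 days at 0.65% → £1,827,000 × 0.65% × 52/365 = £1,691.8521
23 May – 13 October 2006: 144 days at 2.05% → £1,827,000 × 2.05% × 144/365 = £14,776.1753
14 October – 6 December 2006: 54 days at 1.5% → £1,827,000 × 1.5% × 54/365 = £4,054.4384
7 December 2006 – 31 March 2007: 115 days at 3% → £1,827,000 × 3% × 115/365 = £17,268.9041
Total = £37,791.3699

£37,791.37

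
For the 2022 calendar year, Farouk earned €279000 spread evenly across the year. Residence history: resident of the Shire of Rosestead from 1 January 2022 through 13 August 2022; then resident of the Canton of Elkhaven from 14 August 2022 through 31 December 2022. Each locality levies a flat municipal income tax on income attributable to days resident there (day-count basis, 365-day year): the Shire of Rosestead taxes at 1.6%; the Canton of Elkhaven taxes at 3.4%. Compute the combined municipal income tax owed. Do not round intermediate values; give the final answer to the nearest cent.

€6390.25

The Shire of Rosestead, 1 January – 13 August 2022: 225 days → €279000 × 1.6% × 225/365 = €2751.7808
The Canton of Elkhaven, 14 August – 31 December 2022: 140 days → €279000 × 3.4% × 140/365 = €3638.4658
Total = €6390.2466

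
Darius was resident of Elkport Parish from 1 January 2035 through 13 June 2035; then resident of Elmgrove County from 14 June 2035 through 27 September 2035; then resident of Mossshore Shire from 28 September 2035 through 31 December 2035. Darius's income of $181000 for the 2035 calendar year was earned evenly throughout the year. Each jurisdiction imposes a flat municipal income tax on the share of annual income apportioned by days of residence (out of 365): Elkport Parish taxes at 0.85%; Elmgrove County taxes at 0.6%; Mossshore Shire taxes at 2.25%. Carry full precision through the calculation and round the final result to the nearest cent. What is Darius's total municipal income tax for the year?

$2066.62

Elkport Parish, 1 January – 13 June 2035: 164 days → $181000 × 0.85% × 164/365 = $691.2712
Elmgrove County, 14 June – 27 September 2035: 106 days → $181000 × 0.6% × 106/365 = $315.3863
Mossshore Shire, 28 September – 31 December 2035: 95 days → $181000 × 2.25% × 95/365 = $1059.9658
Total = $2066.6233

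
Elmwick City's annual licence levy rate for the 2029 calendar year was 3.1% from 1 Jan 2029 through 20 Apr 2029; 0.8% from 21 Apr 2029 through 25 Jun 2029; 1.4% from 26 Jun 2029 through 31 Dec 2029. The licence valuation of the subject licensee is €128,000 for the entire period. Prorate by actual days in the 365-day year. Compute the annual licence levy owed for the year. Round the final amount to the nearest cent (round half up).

1 Jan – 20 Apr 2029: 110 days at 3.1% → €128,000 × 3.1% × 110/365 = €1,195.8356
21 Apr – 25 Jun 2029: 66 days at 0.8% → €128,000 × 0.8% × 66/365 = €185.1616
26 Jun – 31 Dec 2029: 189 days at 1.4% → €128,000 × 1.4% × 189/365 = €927.9123
Total = €2,308.9096

€2,308.91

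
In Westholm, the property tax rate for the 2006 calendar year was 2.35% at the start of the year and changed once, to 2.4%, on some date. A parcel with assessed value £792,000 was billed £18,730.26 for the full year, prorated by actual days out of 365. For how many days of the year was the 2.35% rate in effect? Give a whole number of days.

256 days

Let d = days at the first rate; then 365 − d days at the second rate.
£792,000 × [2.35%·d + 2.4%·(365−d)] / 365 = £18,730.26
Solving gives d = 256, so the new rate took effect on 14 September 2006.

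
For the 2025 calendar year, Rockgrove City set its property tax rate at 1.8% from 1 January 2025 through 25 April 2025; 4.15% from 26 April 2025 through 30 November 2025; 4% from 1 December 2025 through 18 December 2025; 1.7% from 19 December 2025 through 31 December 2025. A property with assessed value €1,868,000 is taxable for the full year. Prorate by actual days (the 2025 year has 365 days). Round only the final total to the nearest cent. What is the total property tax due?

€61,922.92

1 January – 25 April 2025: 115 days at 1.8% → €1,868,000 × 1.8% × 115/365 = €10,593.8630
26 April – 30 November 2025: 219 days at 4.15% → €1,868,000 × 4.15% × 219/365 = €46,513.2000
1 December – 18 December 2025: 18 days at 4% → €1,868,000 × 4% × 18/365 = €3,684.8219
19 December – 31 December 2025: 13 days at 1.7% → €1,868,000 × 1.7% × 13/365 = €1,131.0356
Total = €61,922.9205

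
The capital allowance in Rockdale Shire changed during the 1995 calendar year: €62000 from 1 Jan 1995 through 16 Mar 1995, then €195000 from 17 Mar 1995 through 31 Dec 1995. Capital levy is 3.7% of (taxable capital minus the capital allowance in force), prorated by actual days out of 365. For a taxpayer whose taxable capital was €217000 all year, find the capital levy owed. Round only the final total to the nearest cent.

€1825.16

1 Jan – 16 Mar 1995: 75 days, exemption €62000 → (€217000 − €62000) × 3.7% × 75/365 = €1178.4247
17 Mar – 31 Dec 1995: 290 days, exemption €195000 → (€217000 − €195000) × 3.7% × 290/365 = €646.7397
Total = €1825.1644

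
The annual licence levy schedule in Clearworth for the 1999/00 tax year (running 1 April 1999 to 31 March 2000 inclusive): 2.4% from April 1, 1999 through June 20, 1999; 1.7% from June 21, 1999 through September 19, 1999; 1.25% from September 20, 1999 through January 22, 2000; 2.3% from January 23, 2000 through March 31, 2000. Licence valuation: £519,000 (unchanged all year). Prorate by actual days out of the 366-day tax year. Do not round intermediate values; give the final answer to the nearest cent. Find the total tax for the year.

£9,416.45

April 1 – June 20, 1999: 81 days at 2.4% → £519,000 × 2.4% × 81/366 = £2,756.6557
June 21 – September 19, 1999: 91 days at 1.7% → £519,000 × 1.7% × 91/366 = £2,193.6967
September 20, 1999 – January 22, 2000: 125 days at 1.25% → £519,000 × 1.25% × 125/366 = £2,215.6762
January 23 – March 31, 2000: 69 days at 2.3% → £519,000 × 2.3% × 69/366 = £2,250.4180
Total = £9,416.4467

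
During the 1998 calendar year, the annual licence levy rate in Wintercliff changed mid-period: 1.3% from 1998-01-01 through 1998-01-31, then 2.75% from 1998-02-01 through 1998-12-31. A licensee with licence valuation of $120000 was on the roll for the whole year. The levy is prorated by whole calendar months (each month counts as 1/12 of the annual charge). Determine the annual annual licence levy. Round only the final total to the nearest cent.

1998-01-01 to 1998-01-31: 1 month at 1.3% → $120000 × 1.3% × 1/12 = $130.0000
1998-02-01 to 1998-12-31: 11 months at 2.75% → $120000 × 2.75% × 11/12 = $3025.0000
Total = $3155.0000

$3155.00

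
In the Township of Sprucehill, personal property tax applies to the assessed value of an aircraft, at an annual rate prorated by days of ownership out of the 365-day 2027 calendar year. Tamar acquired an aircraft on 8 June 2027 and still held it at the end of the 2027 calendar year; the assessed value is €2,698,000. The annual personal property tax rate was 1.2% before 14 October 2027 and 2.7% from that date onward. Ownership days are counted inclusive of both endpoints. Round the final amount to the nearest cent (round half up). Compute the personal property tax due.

8 June – 13 October 2027: 128 days at 1.2% → €2,698,000 × 1.2% × 128/365 = €11,353.7753
14 October – 31 December 2027: 79 days at 2.7% → €2,698,000 × 2.7% × 79/365 = €15,766.6685
Total = €27,120.4438

€27,120.44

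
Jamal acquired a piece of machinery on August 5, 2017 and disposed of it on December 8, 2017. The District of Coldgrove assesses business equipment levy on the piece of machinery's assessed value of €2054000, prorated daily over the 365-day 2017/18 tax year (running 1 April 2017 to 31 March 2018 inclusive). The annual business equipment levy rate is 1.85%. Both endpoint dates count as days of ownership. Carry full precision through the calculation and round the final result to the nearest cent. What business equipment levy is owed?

Days held (August 5 – December 8, 2017): 126 out of 365
Tax = €2054000 × 1.85% × 126/365 = €13117.4630

€13117.46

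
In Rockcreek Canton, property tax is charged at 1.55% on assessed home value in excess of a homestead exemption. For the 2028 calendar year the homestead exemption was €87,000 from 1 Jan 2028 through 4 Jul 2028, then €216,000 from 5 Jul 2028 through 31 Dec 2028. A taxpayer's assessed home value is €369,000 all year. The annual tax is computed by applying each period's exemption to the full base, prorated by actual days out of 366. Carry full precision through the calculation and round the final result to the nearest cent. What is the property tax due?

1 Jan – 4 Jul 2028: 186 days, exemption €87,000 → (€369,000 − €87,000) × 1.55% × 186/366 = €2,221.3279
5 Jul – 31 Dec 2028: 180 days, exemption €216,000 → (€369,000 − €216,000) × 1.55% × 180/366 = €1,166.3115
Total = €3,387.6393

€3,387.64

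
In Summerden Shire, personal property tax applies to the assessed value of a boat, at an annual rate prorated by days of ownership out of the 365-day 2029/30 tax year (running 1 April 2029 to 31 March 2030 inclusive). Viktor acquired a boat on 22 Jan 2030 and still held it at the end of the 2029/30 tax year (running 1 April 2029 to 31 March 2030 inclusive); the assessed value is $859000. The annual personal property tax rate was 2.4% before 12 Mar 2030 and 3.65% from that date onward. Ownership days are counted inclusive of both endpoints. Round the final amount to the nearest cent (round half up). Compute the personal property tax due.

22 Jan – 11 Mar 2030: 49 days at 2.4% → $859000 × 2.4% × 49/365 = $2767.6274
12 Mar – 31 Mar 2030: 20 days at 3.65% → $859000 × 3.65% × 20/365 = $1718.0000
Total = $4485.6274

$4485.63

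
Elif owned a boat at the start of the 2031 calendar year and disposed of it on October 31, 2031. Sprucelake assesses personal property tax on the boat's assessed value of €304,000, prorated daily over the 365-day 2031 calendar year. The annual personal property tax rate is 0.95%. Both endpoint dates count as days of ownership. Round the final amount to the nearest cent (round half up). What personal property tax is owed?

€2,405.35

Days held (January 1 – October 31, 2031): 304 out of 365
Tax = €304,000 × 0.95% × 304/365 = €2,405.3479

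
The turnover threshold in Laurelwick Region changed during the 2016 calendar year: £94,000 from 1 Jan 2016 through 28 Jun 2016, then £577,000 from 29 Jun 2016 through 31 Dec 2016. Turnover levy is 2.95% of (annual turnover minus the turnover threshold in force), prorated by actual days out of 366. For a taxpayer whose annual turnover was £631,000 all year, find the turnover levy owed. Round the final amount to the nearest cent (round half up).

1 Jan – 28 Jun 2016: 180 days, exemption £94,000 → (£631,000 − £94,000) × 2.95% × 180/366 = £7,790.9016
29 Jun – 31 Dec 2016: 186 days, exemption £577,000 → (£631,000 − £577,000) × 2.95% × 186/366 = £809.5574
Total = £8,600.4590

£8,600.46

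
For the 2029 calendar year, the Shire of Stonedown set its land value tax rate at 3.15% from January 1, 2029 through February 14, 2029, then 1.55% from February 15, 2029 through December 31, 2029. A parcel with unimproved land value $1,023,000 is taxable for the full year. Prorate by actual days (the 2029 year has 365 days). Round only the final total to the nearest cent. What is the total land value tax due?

January 1 – February 14, 2029: 45 days at 3.15% → $1,023,000 × 3.15% × 45/365 = $3,972.8836
February 15 – December 31, 2029: 320 days at 1.55% → $1,023,000 × 1.55% × 320/365 = $13,901.5890
Total = $17,874.4726

$17,874.47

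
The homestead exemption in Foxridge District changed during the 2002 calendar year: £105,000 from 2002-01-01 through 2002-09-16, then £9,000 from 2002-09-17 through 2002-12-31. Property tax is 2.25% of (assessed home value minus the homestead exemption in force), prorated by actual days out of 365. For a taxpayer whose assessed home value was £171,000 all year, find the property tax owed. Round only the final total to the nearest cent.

2002-01-01 to 2002-09-16: 259 days, exemption £105,000 → (£171,000 − £105,000) × 2.25% × 259/365 = £1,053.7397
2002-09-17 to 2002-12-31: 106 days, exemption £9,000 → (£171,000 − £9,000) × 2.25% × 106/365 = £1,058.5479
Total = £2,112.2877

£2,112.29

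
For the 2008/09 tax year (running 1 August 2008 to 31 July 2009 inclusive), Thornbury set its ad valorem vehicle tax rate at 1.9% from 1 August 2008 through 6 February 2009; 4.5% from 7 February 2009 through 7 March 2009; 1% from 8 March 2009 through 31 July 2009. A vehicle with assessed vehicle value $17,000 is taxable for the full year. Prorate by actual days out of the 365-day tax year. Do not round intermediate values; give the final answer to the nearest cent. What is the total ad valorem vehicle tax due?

$296.92

1 August 2008 – 6 February 2009: 190 days at 1.9% → $17,000 × 1.9% × 190/365 = $168.1370
7 February – 7 March 2009: 29 days at 4.5% → $17,000 × 4.5% × 29/365 = $60.7808
8 March – 31 July 2009: 146 days at 1% → $17,000 × 1% × 146/365 = $68.0000
Total = $296.9178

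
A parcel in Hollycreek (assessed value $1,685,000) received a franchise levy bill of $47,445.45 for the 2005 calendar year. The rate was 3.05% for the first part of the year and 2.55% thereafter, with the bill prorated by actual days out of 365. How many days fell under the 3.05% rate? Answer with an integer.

Let d = days at the first rate; then 365 − d days at the second rate.
$1,685,000 × [3.05%·d + 2.55%·(365−d)] / 365 = $47,445.45
Solving gives d = 194, so the new rate took effect on 14 July 2005.

194 days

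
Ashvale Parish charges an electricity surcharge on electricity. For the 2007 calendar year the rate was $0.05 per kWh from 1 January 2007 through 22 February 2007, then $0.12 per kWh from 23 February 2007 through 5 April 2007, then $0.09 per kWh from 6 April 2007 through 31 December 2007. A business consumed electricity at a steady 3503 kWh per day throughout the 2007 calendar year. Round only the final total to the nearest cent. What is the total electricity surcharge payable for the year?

$112060.97

1 January – 22 February 2007: 53 days × 3503 kWh/day = 185,659 kWh at $0.05/kWh → $9282.95
23 February – 5 April 2007: 42 days × 3503 kWh/day = 147,126 kWh at $0.12/kWh → $17655.12
6 April – 31 December 2007: 270 days × 3503 kWh/day = 945,810 kWh at $0.09/kWh → $85122.90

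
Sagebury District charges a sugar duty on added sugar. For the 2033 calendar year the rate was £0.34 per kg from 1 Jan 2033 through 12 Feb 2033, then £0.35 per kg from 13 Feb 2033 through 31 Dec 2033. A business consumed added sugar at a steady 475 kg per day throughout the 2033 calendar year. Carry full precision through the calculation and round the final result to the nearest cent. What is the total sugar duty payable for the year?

1 Jan – 12 Feb 2033: 43 days × 475 kg/day = 20,425 kg at £0.34/kg → £6,944.50
13 Feb – 31 Dec 2033: 322 days × 475 kg/day = 152,950 kg at £0.35/kg → £53,532.50

£60,477.00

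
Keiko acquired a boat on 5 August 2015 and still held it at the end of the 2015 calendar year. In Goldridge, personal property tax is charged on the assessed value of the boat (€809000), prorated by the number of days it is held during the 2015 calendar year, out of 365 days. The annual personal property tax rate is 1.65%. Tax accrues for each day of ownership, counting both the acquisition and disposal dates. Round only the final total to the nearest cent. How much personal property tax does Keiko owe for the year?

€5449.11

Days held (5 August – 31 December 2015): 149 out of 365
Tax = €809000 × 1.65% × 149/365 = €5449.1137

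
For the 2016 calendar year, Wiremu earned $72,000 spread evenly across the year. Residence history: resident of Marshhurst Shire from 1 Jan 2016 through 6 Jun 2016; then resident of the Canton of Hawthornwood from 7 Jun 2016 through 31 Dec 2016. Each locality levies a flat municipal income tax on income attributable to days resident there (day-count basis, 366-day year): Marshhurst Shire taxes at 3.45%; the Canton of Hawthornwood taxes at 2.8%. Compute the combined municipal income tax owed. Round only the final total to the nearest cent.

Marshhurst Shire, 1 Jan – 6 Jun 2016: 158 days → $72,000 × 3.45% × 158/366 = $1,072.3279
The Canton of Hawthornwood, 7 Jun – 31 Dec 2016: 208 days → $72,000 × 2.8% × 208/366 = $1,145.7049
Total = $2,218.0328

$2,218.03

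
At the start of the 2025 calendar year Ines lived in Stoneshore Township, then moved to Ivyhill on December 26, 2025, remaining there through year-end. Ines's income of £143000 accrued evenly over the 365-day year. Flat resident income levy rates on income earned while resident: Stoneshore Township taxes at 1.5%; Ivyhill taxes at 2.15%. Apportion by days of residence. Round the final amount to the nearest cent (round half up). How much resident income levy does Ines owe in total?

£2160.28

Stoneshore Township, January 1 – December 25, 2025: 359 days → £143000 × 1.5% × 359/365 = £2109.7397
Ivyhill, December 26 – December 31, 2025: 6 days → £143000 × 2.15% × 6/365 = £50.5397
Total = £2160.2795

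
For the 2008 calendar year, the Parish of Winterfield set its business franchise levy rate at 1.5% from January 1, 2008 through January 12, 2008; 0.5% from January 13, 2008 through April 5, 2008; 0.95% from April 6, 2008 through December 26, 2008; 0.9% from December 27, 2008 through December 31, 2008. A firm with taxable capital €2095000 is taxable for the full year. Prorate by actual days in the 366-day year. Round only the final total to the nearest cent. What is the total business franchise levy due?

January 1 – January 12, 2008: 12 days at 1.5% → €2095000 × 1.5% × 12/366 = €1030.3279
January 13 – April 5, 2008: 84 days at 0.5% → €2095000 × 0.5% × 84/366 = €2404.0984
April 6 – December 26, 2008: 265 days at 0.95% → €2095000 × 0.95% × 265/366 = €14410.2801
December 27 – December 31, 2008: 5 days at 0.9% → €2095000 × 0.9% × 5/366 = €257.5820
Total = €18102.2883

€18102.29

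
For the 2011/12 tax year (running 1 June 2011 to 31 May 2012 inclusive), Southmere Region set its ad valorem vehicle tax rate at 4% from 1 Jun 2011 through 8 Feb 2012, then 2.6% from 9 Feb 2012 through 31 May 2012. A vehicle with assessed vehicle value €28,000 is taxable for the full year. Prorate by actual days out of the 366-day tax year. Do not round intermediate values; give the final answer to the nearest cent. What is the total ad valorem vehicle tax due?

€998.97

1 Jun 2011 – 8 Feb 2012: 253 days at 4% → €28,000 × 4% × 253/366 = €774.2077
9 Feb – 31 May 2012: 113 days at 2.6% → €28,000 × 2.6% × 113/366 = €224.7650
Total = €998.9727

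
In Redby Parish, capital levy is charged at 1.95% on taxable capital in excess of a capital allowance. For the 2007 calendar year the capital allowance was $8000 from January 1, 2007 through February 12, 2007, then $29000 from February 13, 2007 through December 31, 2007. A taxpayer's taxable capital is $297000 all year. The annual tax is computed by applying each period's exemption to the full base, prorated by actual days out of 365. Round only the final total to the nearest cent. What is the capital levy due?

$5274.24

January 1 – February 12, 2007: 43 days, exemption $8000 → ($297000 − $8000) × 1.95% × 43/365 = $663.9082
February 13 – December 31, 2007: 322 days, exemption $29000 → ($297000 − $29000) × 1.95% × 322/365 = $4610.3342
Total = $5274.2425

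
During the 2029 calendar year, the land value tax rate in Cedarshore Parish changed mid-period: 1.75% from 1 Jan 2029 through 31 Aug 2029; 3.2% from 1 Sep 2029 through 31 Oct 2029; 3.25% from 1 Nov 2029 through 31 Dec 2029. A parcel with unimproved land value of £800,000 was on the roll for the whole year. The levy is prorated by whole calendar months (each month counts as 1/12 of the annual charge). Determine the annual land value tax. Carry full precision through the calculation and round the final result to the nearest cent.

1 Jan – 31 Aug 2029: 8 months at 1.75% → £800,000 × 1.75% × 8/12 = £9,333.3333
1 Sep – 31 Oct 2029: 2 months at 3.2% → £800,000 × 3.2% × 2/12 = £4,266.6667
1 Nov – 31 Dec 2029: 2 months at 3.25% → £800,000 × 3.25% × 2/12 = £4,333.3333
Total = £17,933.3333

£17,933.33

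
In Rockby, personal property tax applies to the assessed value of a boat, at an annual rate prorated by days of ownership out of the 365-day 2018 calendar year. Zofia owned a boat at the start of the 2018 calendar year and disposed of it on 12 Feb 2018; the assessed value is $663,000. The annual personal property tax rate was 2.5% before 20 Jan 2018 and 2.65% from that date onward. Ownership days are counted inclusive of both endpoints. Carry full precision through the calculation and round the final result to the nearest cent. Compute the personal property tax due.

$2,018.06

1 Jan – 19 Jan 2018: 19 days at 2.5% → $663,000 × 2.5% × 19/365 = $862.8082
20 Jan – 12 Feb 2018: 24 days at 2.65% → $663,000 × 2.65% × 24/365 = $1,155.2548
Total = $2,018.0630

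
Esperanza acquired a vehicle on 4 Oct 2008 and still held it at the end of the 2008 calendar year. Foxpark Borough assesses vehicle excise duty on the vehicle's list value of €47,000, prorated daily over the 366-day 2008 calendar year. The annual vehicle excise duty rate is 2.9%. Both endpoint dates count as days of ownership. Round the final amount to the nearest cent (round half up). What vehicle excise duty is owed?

€331.44

Days held (4 Oct – 31 Dec 2008): 89 out of 366
Tax = €47,000 × 2.9% × 89/366 = €331.4399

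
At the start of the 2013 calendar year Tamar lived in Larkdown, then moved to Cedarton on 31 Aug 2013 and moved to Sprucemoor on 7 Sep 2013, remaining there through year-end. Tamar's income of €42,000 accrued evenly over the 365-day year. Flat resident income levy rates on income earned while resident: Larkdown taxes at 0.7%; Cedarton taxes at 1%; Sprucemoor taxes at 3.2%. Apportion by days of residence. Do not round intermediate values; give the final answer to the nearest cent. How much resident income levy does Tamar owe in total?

€630.12

Larkdown, 1 Jan – 30 Aug 2013: 242 days → €42,000 × 0.7% × 242/365 = €194.9260
Cedarton, 31 Aug – 6 Sep 2013: 7 days → €42,000 × 1% × 7/365 = €8.0548
Sprucemoor, 7 Sep – 31 Dec 2013: 116 days → €42,000 × 3.2% × 116/365 = €427.1342
Total = €630.1151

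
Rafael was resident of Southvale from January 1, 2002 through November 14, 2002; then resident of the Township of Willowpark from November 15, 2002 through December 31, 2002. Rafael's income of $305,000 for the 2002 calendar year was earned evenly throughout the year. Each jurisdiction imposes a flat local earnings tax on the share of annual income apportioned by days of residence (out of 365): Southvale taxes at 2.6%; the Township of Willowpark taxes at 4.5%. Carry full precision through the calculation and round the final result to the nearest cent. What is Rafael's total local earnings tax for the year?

Southvale, January 1 – November 14, 2002: 318 days → $305,000 × 2.6% × 318/365 = $6,908.8767
The Township of Willowpark, November 15 – December 31, 2002: 47 days → $305,000 × 4.5% × 47/365 = $1,767.3288
Total = $8,676.2055

$8,676.21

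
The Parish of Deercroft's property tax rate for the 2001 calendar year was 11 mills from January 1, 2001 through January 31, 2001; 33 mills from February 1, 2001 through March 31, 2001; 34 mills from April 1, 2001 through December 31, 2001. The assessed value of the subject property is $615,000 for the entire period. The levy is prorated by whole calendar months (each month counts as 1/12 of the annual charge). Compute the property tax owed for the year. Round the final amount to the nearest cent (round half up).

$19,628.75

January 1 – January 31, 2001: 1 month at 11 mills → $615,000 × 1.1% × 1/12 = $563.7500
February 1 – March 31, 2001: 2 months at 33 mills → $615,000 × 3.3% × 2/12 = $3,382.5000
April 1 – December 31, 2001: 9 months at 34 mills → $615,000 × 3.4% × 9/12 = $15,682.5000
Total = $19,628.7500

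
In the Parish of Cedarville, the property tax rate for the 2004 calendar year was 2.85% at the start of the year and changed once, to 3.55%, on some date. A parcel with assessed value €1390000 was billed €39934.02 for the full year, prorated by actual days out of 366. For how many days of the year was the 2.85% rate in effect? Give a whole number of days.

354 days

Let d = days at the first rate; then 366 − d days at the second rate.
€1390000 × [2.85%·d + 3.55%·(366−d)] / 366 = €39934.02
Solving gives d = 354, so the new rate took effect on 20 December 2004.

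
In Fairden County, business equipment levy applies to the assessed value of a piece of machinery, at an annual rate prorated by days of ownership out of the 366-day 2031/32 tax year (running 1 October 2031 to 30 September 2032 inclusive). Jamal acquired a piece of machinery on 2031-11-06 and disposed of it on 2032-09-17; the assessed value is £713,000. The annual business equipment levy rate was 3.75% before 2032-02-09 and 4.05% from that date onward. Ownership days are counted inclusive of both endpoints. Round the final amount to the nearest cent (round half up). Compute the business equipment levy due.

2031-11-06 to 2032-02-08: 95 days at 3.75% → £713,000 × 3.75% × 95/366 = £6,940.0615
2032-02-09 to 2032-09-17: 222 days at 4.05% → £713,000 × 4.05% × 222/366 = £17,515.2541
Total = £24,455.3156

£24,455.32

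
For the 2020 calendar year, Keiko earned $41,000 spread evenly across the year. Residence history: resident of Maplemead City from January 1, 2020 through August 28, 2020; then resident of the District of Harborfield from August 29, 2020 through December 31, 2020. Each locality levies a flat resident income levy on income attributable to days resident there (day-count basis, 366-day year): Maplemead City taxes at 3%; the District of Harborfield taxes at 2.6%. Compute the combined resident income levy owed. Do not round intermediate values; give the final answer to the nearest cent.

$1,173.99

Maplemead City, January 1 – August 28, 2020: 241 days → $41,000 × 3% × 241/366 = $809.9180
The District of Harborfield, August 29 – December 31, 2020: 125 days → $41,000 × 2.6% × 125/366 = $364.0710
Total = $1,173.9891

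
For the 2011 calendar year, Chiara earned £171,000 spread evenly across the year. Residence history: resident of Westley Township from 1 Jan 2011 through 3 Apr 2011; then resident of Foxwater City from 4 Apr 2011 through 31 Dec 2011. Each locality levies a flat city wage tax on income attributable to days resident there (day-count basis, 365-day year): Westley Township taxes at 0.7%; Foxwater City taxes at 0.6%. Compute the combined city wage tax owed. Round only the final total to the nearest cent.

£1,069.57

Westley Township, 1 Jan – 3 Apr 2011: 93 days → £171,000 × 0.7% × 93/365 = £304.9890
Foxwater City, 4 Apr – 31 Dec 2011: 272 days → £171,000 × 0.6% × 272/365 = £764.5808
Total = £1,069.5699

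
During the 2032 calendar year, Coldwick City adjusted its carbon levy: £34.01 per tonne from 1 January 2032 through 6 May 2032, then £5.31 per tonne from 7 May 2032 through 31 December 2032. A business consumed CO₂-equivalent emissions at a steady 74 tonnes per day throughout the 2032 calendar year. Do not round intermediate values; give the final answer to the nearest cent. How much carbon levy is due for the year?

1 January – 6 May 2032: 127 days × 74 tonnes/day = 9,398 tonnes at £34.01/tonne → £319,625.98
7 May – 31 December 2032: 239 days × 74 tonnes/day = 17,686 tonnes at £5.31/tonne → £93,912.66

£413,538.64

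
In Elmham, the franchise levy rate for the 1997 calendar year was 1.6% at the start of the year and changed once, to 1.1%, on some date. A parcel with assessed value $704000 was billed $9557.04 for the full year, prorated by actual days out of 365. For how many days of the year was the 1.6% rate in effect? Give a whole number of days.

Let d = days at the first rate; then 365 − d days at the second rate.
$704000 × [1.6%·d + 1.1%·(365−d)] / 365 = $9557.04
Solving gives d = 188, so the new rate took effect on 8 July 1997.

188 days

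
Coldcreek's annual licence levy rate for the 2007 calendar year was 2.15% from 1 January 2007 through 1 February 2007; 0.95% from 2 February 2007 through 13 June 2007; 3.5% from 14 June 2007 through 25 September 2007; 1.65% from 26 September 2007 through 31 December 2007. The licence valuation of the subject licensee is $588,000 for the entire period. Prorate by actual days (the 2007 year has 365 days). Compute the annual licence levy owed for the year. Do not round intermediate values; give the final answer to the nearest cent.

1 January – 1 February 2007: 32 days at 2.15% → $588,000 × 2.15% × 32/365 = $1,108.3397
2 February – 13 June 2007: 132 days at 0.95% → $588,000 × 0.95% × 132/365 = $2,020.1425
14 June – 25 September 2007: 104 days at 3.5% → $588,000 × 3.5% × 104/365 = $5,863.8904
26 September – 31 December 2007: 97 days at 1.65% → $588,000 × 1.65% × 97/365 = $2,578.3397
Total = $11,570.7123

$11,570.71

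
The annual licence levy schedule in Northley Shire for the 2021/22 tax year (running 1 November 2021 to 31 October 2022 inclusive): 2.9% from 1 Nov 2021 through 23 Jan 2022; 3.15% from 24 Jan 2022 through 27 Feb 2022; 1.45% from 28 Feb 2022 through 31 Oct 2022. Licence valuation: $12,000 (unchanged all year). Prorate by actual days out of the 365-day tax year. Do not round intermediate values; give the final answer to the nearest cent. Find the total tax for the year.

1 Nov 2021 – 23 Jan 2022: 84 days at 2.9% → $12,000 × 2.9% × 84/365 = $80.0877
24 Jan – 27 Feb 2022: 35 days at 3.15% → $12,000 × 3.15% × 35/365 = $36.2466
28 Feb – 31 Oct 2022: 246 days at 1.45% → $12,000 × 1.45% × 246/365 = $117.2712
Total = $233.6055

$233.61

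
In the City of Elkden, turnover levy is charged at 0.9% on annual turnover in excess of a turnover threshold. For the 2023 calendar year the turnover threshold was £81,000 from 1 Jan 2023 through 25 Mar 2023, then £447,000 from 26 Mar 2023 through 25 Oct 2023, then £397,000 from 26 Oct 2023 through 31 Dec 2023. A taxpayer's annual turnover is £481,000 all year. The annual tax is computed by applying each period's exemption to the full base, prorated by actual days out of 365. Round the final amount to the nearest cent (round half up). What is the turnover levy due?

£1,146.67

1 Jan – 25 Mar 2023: 84 days, exemption £81,000 → (£481,000 − £81,000) × 0.9% × 84/365 = £828.4932
26 Mar – 25 Oct 2023: 214 days, exemption £447,000 → (£481,000 − £447,000) × 0.9% × 214/365 = £179.4082
26 Oct – 31 Dec 2023: 67 days, exemption £397,000 → (£481,000 − £397,000) × 0.9% × 67/365 = £138.7726
Total = £1,146.6740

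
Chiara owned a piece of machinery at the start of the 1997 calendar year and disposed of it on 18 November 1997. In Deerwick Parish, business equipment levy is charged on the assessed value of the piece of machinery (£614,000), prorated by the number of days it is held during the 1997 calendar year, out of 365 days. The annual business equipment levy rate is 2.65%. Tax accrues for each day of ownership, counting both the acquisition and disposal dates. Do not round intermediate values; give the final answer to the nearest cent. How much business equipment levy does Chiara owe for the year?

Days held (1 January – 18 November 1997): 322 out of 365
Tax = £614,000 × 2.65% × 322/365 = £14,354.1425

£14,354.14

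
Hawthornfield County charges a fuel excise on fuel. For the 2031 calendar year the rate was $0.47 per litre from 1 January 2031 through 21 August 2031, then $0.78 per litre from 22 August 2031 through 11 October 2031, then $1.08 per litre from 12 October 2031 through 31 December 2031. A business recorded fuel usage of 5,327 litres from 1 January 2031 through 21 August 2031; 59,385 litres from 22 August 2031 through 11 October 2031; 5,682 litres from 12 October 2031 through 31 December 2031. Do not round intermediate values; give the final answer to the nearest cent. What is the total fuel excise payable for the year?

$54,960.55

1 January – 21 August 2031: 5,327 litres at $0.47/litre → $2,503.69
22 August – 11 October 2031: 59,385 litres at $0.78/litre → $46,320.30
12 October – 31 December 2031: 5,682 litres at $1.08/litre → $6,136.56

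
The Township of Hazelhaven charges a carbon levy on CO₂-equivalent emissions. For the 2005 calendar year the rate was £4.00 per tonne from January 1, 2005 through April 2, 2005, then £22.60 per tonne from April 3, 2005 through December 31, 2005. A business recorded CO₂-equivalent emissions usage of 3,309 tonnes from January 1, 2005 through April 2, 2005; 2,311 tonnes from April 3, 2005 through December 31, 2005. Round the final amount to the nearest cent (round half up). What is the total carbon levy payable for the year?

January 1 – April 2, 2005: 3,309 tonnes at £4.00/tonne → £13,236.00
April 3 – December 31, 2005: 2,311 tonnes at £22.60/tonne → £52,228.60

£65,464.60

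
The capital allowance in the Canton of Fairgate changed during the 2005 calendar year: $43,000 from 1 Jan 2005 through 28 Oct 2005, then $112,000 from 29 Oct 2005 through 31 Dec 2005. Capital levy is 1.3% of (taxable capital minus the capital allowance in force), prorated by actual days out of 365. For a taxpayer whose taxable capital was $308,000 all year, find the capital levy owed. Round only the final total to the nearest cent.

$3,287.72

1 Jan – 28 Oct 2005: 301 days, exemption $43,000 → ($308,000 − $43,000) × 1.3% × 301/365 = $2,840.9452
29 Oct – 31 Dec 2005: 64 days, exemption $112,000 → ($308,000 − $112,000) × 1.3% × 64/365 = $446.7726
Total = $3,287.7178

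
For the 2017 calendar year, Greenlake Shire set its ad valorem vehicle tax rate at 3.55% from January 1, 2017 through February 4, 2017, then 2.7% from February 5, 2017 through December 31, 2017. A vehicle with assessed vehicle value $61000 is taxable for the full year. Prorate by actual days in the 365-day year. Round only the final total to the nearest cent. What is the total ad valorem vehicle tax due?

$1696.72

January 1 – February 4, 2017: 35 days at 3.55% → $61000 × 3.55% × 35/365 = $207.6507
February 5 – December 31, 2017: 330 days at 2.7% → $61000 × 2.7% × 330/365 = $1489.0685
Total = $1696.7192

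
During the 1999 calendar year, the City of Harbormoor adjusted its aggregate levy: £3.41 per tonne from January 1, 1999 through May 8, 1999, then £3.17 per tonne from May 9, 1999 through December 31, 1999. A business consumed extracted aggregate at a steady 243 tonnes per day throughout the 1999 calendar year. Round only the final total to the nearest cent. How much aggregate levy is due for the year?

January 1 – May 8, 1999: 128 days × 243 tonnes/day = 31,104 tonnes at £3.41/tonne → £106,064.64
May 9 – December 31, 1999: 237 days × 243 tonnes/day = 57,591 tonnes at £3.17/tonne → £182,563.47

£288,628.11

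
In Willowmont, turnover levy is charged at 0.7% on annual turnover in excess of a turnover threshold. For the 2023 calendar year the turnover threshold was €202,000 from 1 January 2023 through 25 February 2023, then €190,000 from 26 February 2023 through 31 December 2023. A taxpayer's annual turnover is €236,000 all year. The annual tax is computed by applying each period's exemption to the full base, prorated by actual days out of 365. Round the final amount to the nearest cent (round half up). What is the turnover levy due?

€309.11

1 January – 25 February 2023: 56 days, exemption €202,000 → (€236,000 − €202,000) × 0.7% × 56/365 = €36.5151
26 February – 31 December 2023: 309 days, exemption €190,000 → (€236,000 − €190,000) × 0.7% × 309/365 = €272.5973
Total = €309.1123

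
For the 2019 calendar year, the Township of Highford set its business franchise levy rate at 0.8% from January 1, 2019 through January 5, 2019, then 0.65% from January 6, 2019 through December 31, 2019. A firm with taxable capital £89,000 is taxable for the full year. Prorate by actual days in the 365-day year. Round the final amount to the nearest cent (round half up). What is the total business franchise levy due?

£580.33

January 1 – January 5, 2019: 5 days at 0.8% → £89,000 × 0.8% × 5/365 = £9.7534
January 6 – December 31, 2019: 360 days at 0.65% → £89,000 × 0.65% × 360/365 = £570.5753
Total = £580.3288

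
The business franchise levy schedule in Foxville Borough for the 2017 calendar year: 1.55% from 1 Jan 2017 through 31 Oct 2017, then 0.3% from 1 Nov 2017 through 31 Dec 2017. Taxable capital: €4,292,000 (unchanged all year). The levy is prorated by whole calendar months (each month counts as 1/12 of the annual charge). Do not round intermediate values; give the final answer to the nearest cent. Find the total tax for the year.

1 Jan – 31 Oct 2017: 10 months at 1.55% → €4,292,000 × 1.55% × 10/12 = €55,438.3333
1 Nov – 31 Dec 2017: 2 months at 0.3% → €4,292,000 × 0.3% × 2/12 = €2,146.0000
Total = €57,584.3333

€57,584.33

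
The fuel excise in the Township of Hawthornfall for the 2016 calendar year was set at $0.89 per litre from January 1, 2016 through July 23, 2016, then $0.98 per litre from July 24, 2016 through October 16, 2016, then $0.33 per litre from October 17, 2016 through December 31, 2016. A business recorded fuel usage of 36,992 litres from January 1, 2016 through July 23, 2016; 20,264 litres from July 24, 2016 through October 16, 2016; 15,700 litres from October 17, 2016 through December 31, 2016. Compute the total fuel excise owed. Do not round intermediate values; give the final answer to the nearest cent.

$57,962.60

January 1 – July 23, 2016: 36,992 litres at $0.89/litre → $32,922.88
July 24 – October 16, 2016: 20,264 litres at $0.98/litre → $19,858.72
October 17 – December 31, 2016: 15,700 litres at $0.33/litre → $5,181.00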